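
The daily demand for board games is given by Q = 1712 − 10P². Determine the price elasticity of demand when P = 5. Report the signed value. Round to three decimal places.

At P = 5, Q = 1462.
dQ/dP = −20P = -100.
ε = (dQ/dP)(P/Q) = (-100)(5/1462).

-0.342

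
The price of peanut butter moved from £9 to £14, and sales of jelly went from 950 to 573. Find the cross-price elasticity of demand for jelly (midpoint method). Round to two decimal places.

ΔQ_x = 573 − 950 = -377; ΔP_y = 14 − 9 = 5.
Midpoints: P̄_y = 11.50, Q̄_x = 761.5.
ε_xy = (ΔQ_x/ΔP_y)(P̄_y/Q̄_x) = (-377/5)(11.50/761.5).

-1.14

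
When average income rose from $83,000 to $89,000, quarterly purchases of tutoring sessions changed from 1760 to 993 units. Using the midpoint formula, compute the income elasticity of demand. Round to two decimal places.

ΔQ = -767, ΔI = 6000. Midpoints: Ī = 86,000, Q̄ = 1376.5.
ε_I = (ΔQ/ΔI)(Ī/Q̄) = (-767/6000)(86000/1376.5).

-7.99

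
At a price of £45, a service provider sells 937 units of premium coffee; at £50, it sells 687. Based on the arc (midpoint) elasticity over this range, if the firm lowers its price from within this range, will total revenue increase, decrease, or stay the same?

Arc ε = (-250/5)(47.50/812.0) ≈ -2.925.
|ε| = 2.92 > 1, so demand is elastic. A price cut therefore raises total revenue.

increase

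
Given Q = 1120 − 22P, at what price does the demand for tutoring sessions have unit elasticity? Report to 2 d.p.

25.45

For linear demand Q = a − bP, ε = −bP/(a − bP). |ε| = 1 when bP = a − bP, i.e. P = a/(2b).
P = 1120/(2·22) = 1120/44 = 25.4545.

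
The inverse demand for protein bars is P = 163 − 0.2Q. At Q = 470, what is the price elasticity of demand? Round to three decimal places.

-0.734

At Q = 470, P = 163 − 0.2(470) = 69.00.
dP/dQ = −0.2, so dQ/dP = 1/(−0.2) = -5.000.
ε = (dQ/dP)(P/Q) = (-5.000)(69.00/470).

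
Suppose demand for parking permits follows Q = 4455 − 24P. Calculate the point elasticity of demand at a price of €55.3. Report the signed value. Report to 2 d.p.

At P = 55.3, Q = 3127.800.
dQ/dP = −24.
ε = (dQ/dP)(P/Q) = (-24)(55.3/3127.800).

-0.42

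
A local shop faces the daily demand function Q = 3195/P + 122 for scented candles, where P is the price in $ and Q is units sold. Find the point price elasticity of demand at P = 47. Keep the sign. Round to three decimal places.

At P = 47, Q = 189.979.
dQ/dP = −3195/P² = -1.446.
ε = (dQ/dP)(P/Q) = (-1.446)(47/189.979).

-0.358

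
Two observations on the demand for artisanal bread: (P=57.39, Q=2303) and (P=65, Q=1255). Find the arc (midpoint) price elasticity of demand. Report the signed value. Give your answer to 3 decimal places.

ΔQ = 1255 − 2303 = -1048; ΔP = 65 − 57.39 = 7.61.
Midpoints: P̄ = 61.20, Q̄ = 1779.0.
ε = (ΔQ/ΔP)(P̄/Q̄) = (-1048/7.61)(61.20/1779.0).

-4.737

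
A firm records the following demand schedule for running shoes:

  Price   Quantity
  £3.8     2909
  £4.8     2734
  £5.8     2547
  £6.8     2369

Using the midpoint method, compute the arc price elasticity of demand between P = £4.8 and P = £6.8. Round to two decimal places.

At P = 4.8, Q = 2734; at P = 6.8, Q = 2369.
ΔQ = -365, ΔP = 2.0. Midpoints: P̄ = 5.80, Q̄ = 2551.5.
ε = (ΔQ/ΔP)(P̄/Q̄) = (-365/2.0)(5.80/2551.5).

-0.41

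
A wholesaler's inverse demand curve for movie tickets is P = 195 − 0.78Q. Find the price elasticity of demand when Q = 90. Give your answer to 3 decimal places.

-1.778

At Q = 90, P = 195 − 0.78(90) = 124.80.
dP/dQ = −0.78, so dQ/dP = 1/(−0.78) = -1.282.
ε = (dQ/dP)(P/Q) = (-1.282)(124.80/90).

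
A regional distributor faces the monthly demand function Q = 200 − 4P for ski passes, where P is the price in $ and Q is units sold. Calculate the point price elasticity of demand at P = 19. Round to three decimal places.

-0.613

At P = 19, Q = 124.
dQ/dP = −4.
ε = (dQ/dP)(P/Q) = (-4)(19/124).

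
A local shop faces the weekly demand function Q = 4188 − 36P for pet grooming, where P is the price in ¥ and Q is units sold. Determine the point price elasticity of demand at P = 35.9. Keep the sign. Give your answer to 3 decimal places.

At P = 35.9, Q = 2895.600.
dQ/dP = −36.
ε = (dQ/dP)(P/Q) = (-36)(35.9/2895.600).
|ε| < 1, so demand is inelastic at this price.

-0.446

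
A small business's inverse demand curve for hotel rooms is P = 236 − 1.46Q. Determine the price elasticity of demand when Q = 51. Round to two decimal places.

At Q = 51, P = 236 − 1.46(51) = 161.54.
dP/dQ = −1.46, so dQ/dP = 1/(−1.46) = -0.685.
ε = (dQ/dP)(P/Q) = (-0.685)(161.54/51).

-2.17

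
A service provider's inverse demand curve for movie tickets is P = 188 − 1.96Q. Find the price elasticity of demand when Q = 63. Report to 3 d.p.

-0.523

At Q = 63, P = 188 − 1.96(63) = 64.52.
dP/dQ = −1.96, so dQ/dP = 1/(−1.96) = -0.510.
ε = (dQ/dP)(P/Q) = (-0.510)(64.52/63).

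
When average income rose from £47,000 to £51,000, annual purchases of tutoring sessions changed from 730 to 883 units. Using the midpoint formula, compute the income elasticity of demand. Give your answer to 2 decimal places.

2.32

ΔQ = 153, ΔI = 4000. Midpoints: Ī = 49,000, Q̄ = 806.5.
ε_I = (ΔQ/ΔI)(Ī/Q̄) = (153/4000)(49000/806.5).
ε_I > 0, so the good is normal.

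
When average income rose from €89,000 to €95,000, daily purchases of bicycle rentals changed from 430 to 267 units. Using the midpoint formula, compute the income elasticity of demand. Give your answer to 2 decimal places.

ΔQ = -163, ΔI = 6000. Midpoints: Ī = 92,000, Q̄ = 348.5.
ε_I = (ΔQ/ΔI)(Ī/Q̄) = (-163/6000)(92000/348.5).

-7.17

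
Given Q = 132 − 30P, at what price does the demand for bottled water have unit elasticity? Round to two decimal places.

2.20

For linear demand Q = a − bP, ε = −bP/(a − bP). |ε| = 1 when bP = a − bP, i.e. P = a/(2b).
P = 132/(2·30) = 132/60 = 2.2000.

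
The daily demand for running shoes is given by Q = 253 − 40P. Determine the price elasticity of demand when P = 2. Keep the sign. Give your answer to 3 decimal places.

At P = 2, Q = 173.
dQ/dP = −40.
ε = (dQ/dP)(P/Q) = (-40)(2/173).
|ε| < 1, so demand is inelastic at this price.

-0.462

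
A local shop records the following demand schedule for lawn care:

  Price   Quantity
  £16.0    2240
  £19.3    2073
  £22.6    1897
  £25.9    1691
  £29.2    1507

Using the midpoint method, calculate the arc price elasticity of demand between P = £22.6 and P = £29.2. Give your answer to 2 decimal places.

At P = 22.6, Q = 1897; at P = 29.2, Q = 1507.
ΔQ = -390, ΔP = 6.6. Midpoints: P̄ = 25.90, Q̄ = 1702.0.
ε = (ΔQ/ΔP)(P̄/Q̄) = (-390/6.6)(25.90/1702.0).

-0.90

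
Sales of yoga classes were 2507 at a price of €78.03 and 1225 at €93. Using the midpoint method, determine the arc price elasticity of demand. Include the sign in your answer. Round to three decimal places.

ΔQ = 1225 − 2507 = -1282; ΔP = 93 − 78.03 = 14.97.
Midpoints: P̄ = 85.52, Q̄ = 1866.0.
ε = (ΔQ/ΔP)(P̄/Q̄) = (-1282/14.97)(85.52/1866.0).

-3.925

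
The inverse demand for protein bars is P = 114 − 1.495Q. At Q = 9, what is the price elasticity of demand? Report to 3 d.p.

-7.473

At Q = 9, P = 114 − 1.495(9) = 100.55.
dP/dQ = −1.495, so dQ/dP = 1/(−1.495) = -0.669.
ε = (dQ/dP)(P/Q) = (-0.669)(100.55/9).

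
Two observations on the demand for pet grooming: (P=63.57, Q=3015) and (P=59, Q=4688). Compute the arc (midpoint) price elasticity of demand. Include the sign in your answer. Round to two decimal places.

ΔQ = 4688 − 3015 = 1673; ΔP = 59 − 63.57 = -4.57.
Midpoints: P̄ = 61.28, Q̄ = 3851.5.
ε = (ΔQ/ΔP)(P̄/Q̄) = (1673/-4.57)(61.28/3851.5).

-5.83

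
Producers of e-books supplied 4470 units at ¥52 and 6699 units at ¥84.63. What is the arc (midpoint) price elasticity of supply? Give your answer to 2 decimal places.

ΔQ = 6699 − 4470 = 2229; ΔP = 84.63 − 52 = 32.63.
Midpoints: P̄ = 68.31, Q̄ = 5584.5.
ε_s = (ΔQ/ΔP)(P̄/Q̄) = (2229/32.63)(68.31/5584.5).

0.84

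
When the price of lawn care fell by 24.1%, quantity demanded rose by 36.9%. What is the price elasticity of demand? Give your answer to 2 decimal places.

ε = %ΔQ / %ΔP = (36.9)/(-24.1) = -1.531.

-1.53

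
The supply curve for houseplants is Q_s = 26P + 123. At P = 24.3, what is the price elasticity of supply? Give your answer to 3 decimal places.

0.837

At P = 24.3, Q_s = 754.80.
dQ_s/dP = 26.
ε_s = (dQ_s/dP)(P/Q_s) = (26)(24.3/754.80).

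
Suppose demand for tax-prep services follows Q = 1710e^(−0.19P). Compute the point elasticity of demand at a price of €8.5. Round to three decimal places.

At P = 8.5, Q = 340.103.
dQ/dP = −0.19·1710e^(−0.19P) = −0.19Q = -64.620.
ε = (dQ/dP)(P/Q) = (-64.620)(8.5/340.103).
|ε| > 1, so demand is elastic at this price.

-1.615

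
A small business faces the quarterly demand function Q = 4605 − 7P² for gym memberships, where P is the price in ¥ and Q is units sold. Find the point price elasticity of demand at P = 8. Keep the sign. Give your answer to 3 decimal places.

-0.216

At P = 8, Q = 4157.
dQ/dP = −14P = -112.
ε = (dQ/dP)(P/Q) = (-112)(8/4157).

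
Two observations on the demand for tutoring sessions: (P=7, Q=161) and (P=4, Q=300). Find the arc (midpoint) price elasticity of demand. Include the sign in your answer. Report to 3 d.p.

-1.106

ΔQ = 300 − 161 = 139; ΔP = 4 − 7 = -3.
Midpoints: P̄ = 5.50, Q̄ = 230.5.
ε = (ΔQ/ΔP)(P̄/Q̄) = (139/-3)(5.50/230.5).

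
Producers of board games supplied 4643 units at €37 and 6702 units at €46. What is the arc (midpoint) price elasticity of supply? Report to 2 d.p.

1.67

ΔQ = 6702 − 4643 = 2059; ΔP = 46 − 37 = 9.
Midpoints: P̄ = 41.50, Q̄ = 5672.5.
ε_s = (ΔQ/ΔP)(P̄/Q̄) = (2059/9)(41.50/5672.5).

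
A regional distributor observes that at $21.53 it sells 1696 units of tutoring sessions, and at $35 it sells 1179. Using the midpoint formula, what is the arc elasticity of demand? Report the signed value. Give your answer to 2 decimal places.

-0.75

ΔQ = 1179 − 1696 = -517; ΔP = 35 − 21.53 = 13.47.
Midpoints: P̄ = 28.27, Q̄ = 1437.5.
ε = (ΔQ/ΔP)(P̄/Q̄) = (-517/13.47)(28.27/1437.5).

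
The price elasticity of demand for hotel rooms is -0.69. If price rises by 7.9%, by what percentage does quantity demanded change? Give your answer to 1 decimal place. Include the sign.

%ΔQ ≈ ε × %ΔP = (-0.69)(7.9%) = -5.45%.

-5.5%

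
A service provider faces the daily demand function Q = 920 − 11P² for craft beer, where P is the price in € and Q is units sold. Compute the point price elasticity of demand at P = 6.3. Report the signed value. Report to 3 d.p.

-1.806

At P = 6.3, Q = 483.410.
dQ/dP = −22P = -138.600.
ε = (dQ/dP)(P/Q) = (-138.600)(6.3/483.410).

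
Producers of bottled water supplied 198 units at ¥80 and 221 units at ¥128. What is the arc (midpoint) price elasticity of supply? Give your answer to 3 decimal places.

0.238

ΔQ = 221 − 198 = 23; ΔP = 128 − 80 = 48.
Midpoints: P̄ = 104.00, Q̄ = 209.5.
ε_s = (ΔQ/ΔP)(P̄/Q̄) = (23/48)(104.00/209.5).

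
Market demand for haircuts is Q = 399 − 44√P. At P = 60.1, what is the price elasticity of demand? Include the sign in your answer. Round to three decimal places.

At P = 60.1, Q = 57.894.
dQ/dP = −44/(2√P) = -2.838.
ε = (dQ/dP)(P/Q) = (-2.838)(60.1/57.894).
|ε| > 1, so demand is elastic at this price.

-2.946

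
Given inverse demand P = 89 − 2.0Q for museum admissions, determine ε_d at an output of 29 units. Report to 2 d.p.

-0.53

At Q = 29, P = 89 − 2.0(29) = 31.00.
dP/dQ = −2.0, so dQ/dP = 1/(−2.0) = -0.500.
ε = (dQ/dP)(P/Q) = (-0.500)(31.00/29).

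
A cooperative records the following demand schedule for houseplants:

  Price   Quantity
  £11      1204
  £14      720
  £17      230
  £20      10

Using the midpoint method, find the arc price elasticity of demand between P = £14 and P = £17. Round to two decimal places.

-5.33

At P = 14, Q = 720; at P = 17, Q = 230.
ΔQ = -490, ΔP = 3. Midpoints: P̄ = 15.50, Q̄ = 475.0.
ε = (ΔQ/ΔP)(P̄/Q̄) = (-490/3)(15.50/475.0).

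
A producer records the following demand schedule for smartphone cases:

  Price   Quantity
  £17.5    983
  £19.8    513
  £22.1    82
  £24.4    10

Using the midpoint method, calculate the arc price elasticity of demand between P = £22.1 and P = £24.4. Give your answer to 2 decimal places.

-15.82

At P = 22.1, Q = 82; at P = 24.4, Q = 10.
ΔQ = -72, ΔP = 2.3. Midpoints: P̄ = 23.25, Q̄ = 46.0.
ε = (ΔQ/ΔP)(P̄/Q̄) = (-72/2.3)(23.25/46.0).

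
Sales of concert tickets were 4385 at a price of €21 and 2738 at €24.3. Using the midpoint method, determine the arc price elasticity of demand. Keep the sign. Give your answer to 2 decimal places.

-3.17

ΔQ = 2738 − 4385 = -1647; ΔP = 24.3 − 21 = 3.3.
Midpoints: P̄ = 22.65, Q̄ = 3561.5.
ε = (ΔQ/ΔP)(P̄/Q̄) = (-1647/3.3)(22.65/3561.5).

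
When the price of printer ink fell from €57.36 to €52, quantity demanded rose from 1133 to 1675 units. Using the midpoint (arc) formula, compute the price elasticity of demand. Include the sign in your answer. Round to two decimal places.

-3.94

ΔQ = 1675 − 1133 = 542; ΔP = 52 − 57.36 = -5.36.
Midpoints: P̄ = 54.68, Q̄ = 1404.0.
ε = (ΔQ/ΔP)(P̄/Q̄) = (542/-5.36)(54.68/1404.0).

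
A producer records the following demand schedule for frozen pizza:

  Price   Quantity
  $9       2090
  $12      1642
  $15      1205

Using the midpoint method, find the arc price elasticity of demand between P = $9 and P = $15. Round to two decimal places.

At P = 9, Q = 2090; at P = 15, Q = 1205.
ΔQ = -885, ΔP = 6. Midpoints: P̄ = 12.00, Q̄ = 1647.5.
ε = (ΔQ/ΔP)(P̄/Q̄) = (-885/6)(12.00/1647.5).

-1.07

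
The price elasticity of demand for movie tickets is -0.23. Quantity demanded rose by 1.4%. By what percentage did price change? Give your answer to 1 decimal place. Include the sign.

-6.1%

%ΔP ≈ %ΔQ / ε = (1.4%)/(-0.23) = -6.09%.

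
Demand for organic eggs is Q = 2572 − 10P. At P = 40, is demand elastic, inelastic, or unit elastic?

Q = 2172, dQ/dP = -10.
ε = (dQ/dP)(P/Q) ≈ -0.184.
|ε| = 0.18 < 1.

inelastic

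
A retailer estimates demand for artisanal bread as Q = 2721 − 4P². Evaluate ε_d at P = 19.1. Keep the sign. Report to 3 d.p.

At P = 19.1, Q = 1261.760.
dQ/dP = −8P = -152.800.
ε = (dQ/dP)(P/Q) = (-152.800)(19.1/1261.760).
|ε| > 1, so demand is elastic at this price.

-2.313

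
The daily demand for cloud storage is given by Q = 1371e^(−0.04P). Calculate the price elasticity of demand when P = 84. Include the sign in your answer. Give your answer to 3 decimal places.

At P = 84, Q = 47.622.
dQ/dP = −0.04·1371e^(−0.04P) = −0.04Q = -1.905.
ε = (dQ/dP)(P/Q) = (-1.905)(84/47.622).

-3.360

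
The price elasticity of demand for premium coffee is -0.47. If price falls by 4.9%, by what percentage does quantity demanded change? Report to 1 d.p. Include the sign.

%ΔQ ≈ ε × %ΔP = (-0.47)(-4.9%) = 2.30%.

2.3%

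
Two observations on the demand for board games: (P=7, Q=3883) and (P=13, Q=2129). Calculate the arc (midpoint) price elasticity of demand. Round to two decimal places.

-0.97

ΔQ = 2129 − 3883 = -1754; ΔP = 13 − 7 = 6.
Midpoints: P̄ = 10.00, Q̄ = 3006.0.
ε = (ΔQ/ΔP)(P̄/Q̄) = (-1754/6)(10.00/3006.0).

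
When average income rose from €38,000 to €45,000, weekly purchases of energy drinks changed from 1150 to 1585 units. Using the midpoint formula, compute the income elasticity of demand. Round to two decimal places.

1.89

ΔQ = 435, ΔI = 7000. Midpoints: Ī = 41,500, Q̄ = 1367.5.
ε_I = (ΔQ/ΔI)(Ī/Q̄) = (435/7000)(41500/1367.5).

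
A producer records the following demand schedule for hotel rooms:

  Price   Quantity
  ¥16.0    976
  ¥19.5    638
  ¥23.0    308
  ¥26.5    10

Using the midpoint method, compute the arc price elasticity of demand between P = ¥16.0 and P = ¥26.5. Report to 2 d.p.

At P = 16.0, Q = 976; at P = 26.5, Q = 10.
ΔQ = -966, ΔP = 10.5. Midpoints: P̄ = 21.25, Q̄ = 493.0.
ε = (ΔQ/ΔP)(P̄/Q̄) = (-966/10.5)(21.25/493.0).

-3.97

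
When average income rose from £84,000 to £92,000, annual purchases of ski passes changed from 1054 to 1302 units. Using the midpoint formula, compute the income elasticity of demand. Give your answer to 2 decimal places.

ΔQ = 248, ΔI = 8000. Midpoints: Ī = 88,000, Q̄ = 1178.0.
ε_I = (ΔQ/ΔI)(Ī/Q̄) = (248/8000)(88000/1178.0).

2.32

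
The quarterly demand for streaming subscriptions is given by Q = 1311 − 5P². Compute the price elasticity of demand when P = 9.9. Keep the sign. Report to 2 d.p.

At P = 9.9, Q = 820.950.
dQ/dP = −10P = -99.
ε = (dQ/dP)(P/Q) = (-99)(9.9/820.950).

-1.19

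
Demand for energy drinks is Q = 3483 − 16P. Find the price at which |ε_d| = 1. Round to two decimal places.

108.84

For linear demand Q = a − bP, ε = −bP/(a − bP). |ε| = 1 when bP = a − bP, i.e. P = a/(2b).
P = 3483/(2·16) = 3483/32 = 108.8438.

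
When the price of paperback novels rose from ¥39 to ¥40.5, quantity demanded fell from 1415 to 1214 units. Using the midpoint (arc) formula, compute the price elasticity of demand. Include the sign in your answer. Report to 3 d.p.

-4.052

ΔQ = 1214 − 1415 = -201; ΔP = 40.5 − 39 = 1.5.
Midpoints: P̄ = 39.75, Q̄ = 1314.5.
ε = (ΔQ/ΔP)(P̄/Q̄) = (-201/1.5)(39.75/1314.5).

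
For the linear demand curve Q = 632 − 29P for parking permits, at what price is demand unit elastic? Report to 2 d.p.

10.90

For linear demand Q = a − bP, ε = −bP/(a − bP). |ε| = 1 when bP = a − bP, i.e. P = a/(2b).
P = 632/(2·29) = 632/58 = 10.8966.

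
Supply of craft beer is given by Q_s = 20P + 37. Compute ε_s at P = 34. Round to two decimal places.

At P = 34, Q_s = 717.
dQ_s/dP = 20.
ε_s = (dQ_s/dP)(P/Q_s) = (20)(34/717).

0.95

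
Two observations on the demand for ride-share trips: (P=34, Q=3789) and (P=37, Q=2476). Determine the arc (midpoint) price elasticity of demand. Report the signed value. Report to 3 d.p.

-4.960

ΔQ = 2476 − 3789 = -1313; ΔP = 37 − 34 = 3.
Midpoints: P̄ = 35.50, Q̄ = 3132.5.
ε = (ΔQ/ΔP)(P̄/Q̄) = (-1313/3)(35.50/3132.5).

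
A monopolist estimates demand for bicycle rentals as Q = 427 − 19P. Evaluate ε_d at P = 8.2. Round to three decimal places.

-0.574

At P = 8.2, Q = 271.200.
dQ/dP = −19.
ε = (dQ/dP)(P/Q) = (-19)(8.2/271.200).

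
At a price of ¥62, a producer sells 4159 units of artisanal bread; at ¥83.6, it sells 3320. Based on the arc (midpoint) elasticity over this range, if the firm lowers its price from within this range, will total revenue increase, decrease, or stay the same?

decrease

Arc ε = (-839/21.6)(72.80/3739.5) ≈ -0.756.
|ε| = 0.76 < 1, so demand is inelastic. A price cut therefore reduces total revenue.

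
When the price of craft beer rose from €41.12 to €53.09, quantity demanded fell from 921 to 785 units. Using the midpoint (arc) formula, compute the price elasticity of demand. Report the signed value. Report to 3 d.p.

ΔQ = 785 − 921 = -136; ΔP = 53.09 − 41.12 = 11.97.
Midpoints: P̄ = 47.11, Q̄ = 853.0.
ε = (ΔQ/ΔP)(P̄/Q̄) = (-136/11.97)(47.11/853.0).

-0.627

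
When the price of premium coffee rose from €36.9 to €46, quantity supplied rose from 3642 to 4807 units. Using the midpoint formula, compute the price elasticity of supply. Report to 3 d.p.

ΔQ = 4807 − 3642 = 1165; ΔP = 46 − 36.9 = 9.1.
Midpoints: P̄ = 41.45, Q̄ = 4224.5.
ε_s = (ΔQ/ΔP)(P̄/Q̄) = (1165/9.1)(41.45/4224.5).

1.256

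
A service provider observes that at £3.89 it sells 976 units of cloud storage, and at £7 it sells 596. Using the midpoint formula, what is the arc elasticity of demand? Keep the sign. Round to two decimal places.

ΔQ = 596 − 976 = -380; ΔP = 7 − 3.89 = 3.11.
Midpoints: P̄ = 5.45, Q̄ = 786.0.
ε = (ΔQ/ΔP)(P̄/Q̄) = (-380/3.11)(5.45/786.0).

-0.85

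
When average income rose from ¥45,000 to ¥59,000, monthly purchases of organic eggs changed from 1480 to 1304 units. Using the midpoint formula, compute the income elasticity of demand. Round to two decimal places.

ΔQ = -176, ΔI = 14000. Midpoints: Ī = 52,000, Q̄ = 1392.0.
ε_I = (ΔQ/ΔI)(Ī/Q̄) = (-176/14000)(52000/1392.0).

-0.47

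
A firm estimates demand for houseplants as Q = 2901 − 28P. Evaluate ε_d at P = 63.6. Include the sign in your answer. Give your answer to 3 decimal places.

At P = 63.6, Q = 1120.200.
dQ/dP = −28.
ε = (dQ/dP)(P/Q) = (-28)(63.6/1120.200).

-1.590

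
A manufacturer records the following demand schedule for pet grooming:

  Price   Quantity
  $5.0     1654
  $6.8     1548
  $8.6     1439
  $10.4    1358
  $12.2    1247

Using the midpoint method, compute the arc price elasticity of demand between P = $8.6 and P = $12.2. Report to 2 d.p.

-0.41

At P = 8.6, Q = 1439; at P = 12.2, Q = 1247.
ΔQ = -192, ΔP = 3.6. Midpoints: P̄ = 10.40, Q̄ = 1343.0.
ε = (ΔQ/ΔP)(P̄/Q̄) = (-192/3.6)(10.40/1343.0).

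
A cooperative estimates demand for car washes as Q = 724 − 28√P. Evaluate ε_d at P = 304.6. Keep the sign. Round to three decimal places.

-1.038

At P = 304.6, Q = 235.322.
dQ/dP = −28/(2√P) = -0.802.
ε = (dQ/dP)(P/Q) = (-0.802)(304.6/235.322).
|ε| > 1, so demand is elastic at this price.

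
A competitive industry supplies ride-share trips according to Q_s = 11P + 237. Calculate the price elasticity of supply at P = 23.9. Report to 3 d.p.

At P = 23.9, Q_s = 499.90.
dQ_s/dP = 11.
ε_s = (dQ_s/dP)(P/Q_s) = (11)(23.9/499.90).

0.526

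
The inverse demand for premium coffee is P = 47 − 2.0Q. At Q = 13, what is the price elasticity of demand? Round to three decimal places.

-0.808

At Q = 13, P = 47 − 2.0(13) = 21.00.
dP/dQ = −2.0, so dQ/dP = 1/(−2.0) = -0.500.
ε = (dQ/dP)(P/Q) = (-0.500)(21.00/13).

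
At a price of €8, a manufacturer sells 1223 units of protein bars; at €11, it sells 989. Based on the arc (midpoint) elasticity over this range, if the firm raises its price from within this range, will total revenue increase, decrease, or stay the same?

Arc ε = (-234/3)(9.50/1106.0) ≈ -0.670.
|ε| = 0.67 < 1, so demand is inelastic. A price rise therefore raises total revenue.

increase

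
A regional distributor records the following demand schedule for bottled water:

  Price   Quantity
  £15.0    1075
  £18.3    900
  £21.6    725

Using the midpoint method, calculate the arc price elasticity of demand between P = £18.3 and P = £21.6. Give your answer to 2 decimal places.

At P = 18.3, Q = 900; at P = 21.6, Q = 725.
ΔQ = -175, ΔP = 3.3. Midpoints: P̄ = 19.95, Q̄ = 812.5.
ε = (ΔQ/ΔP)(P̄/Q̄) = (-175/3.3)(19.95/812.5).

-1.30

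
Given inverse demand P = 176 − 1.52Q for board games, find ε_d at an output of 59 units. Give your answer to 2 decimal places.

-0.96

At Q = 59, P = 176 − 1.52(59) = 86.32.
dP/dQ = −1.52, so dQ/dP = 1/(−1.52) = -0.658.
ε = (dQ/dP)(P/Q) = (-0.658)(86.32/59).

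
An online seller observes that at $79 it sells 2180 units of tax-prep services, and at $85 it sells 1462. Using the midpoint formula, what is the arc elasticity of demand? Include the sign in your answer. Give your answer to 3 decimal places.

-5.389

ΔQ = 1462 − 2180 = -718; ΔP = 85 − 79 = 6.
Midpoints: P̄ = 82.00, Q̄ = 1821.0.
ε = (ΔQ/ΔP)(P̄/Q̄) = (-718/6)(82.00/1821.0).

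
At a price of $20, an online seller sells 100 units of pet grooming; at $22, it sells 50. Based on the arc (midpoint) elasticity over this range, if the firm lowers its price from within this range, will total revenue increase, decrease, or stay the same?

Arc ε = (-50/2)(21.00/75.0) ≈ -7.000.
|ε| = 7.00 > 1, so demand is elastic. A price cut therefore raises total revenue.

increase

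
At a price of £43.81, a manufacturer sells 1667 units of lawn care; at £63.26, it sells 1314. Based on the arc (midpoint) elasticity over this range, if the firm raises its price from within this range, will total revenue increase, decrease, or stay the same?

Arc ε = (-353/19.45)(53.53/1490.5) ≈ -0.652.
|ε| = 0.65 < 1, so demand is inelastic. A price rise therefore raises total revenue.

increase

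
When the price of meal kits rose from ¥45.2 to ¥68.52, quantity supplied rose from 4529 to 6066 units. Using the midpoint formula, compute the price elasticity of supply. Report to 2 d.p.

ΔQ = 6066 − 4529 = 1537; ΔP = 68.52 − 45.2 = 23.32.
Midpoints: P̄ = 56.86, Q̄ = 5297.5.
ε_s = (ΔQ/ΔP)(P̄/Q̄) = (1537/23.32)(56.86/5297.5).

0.71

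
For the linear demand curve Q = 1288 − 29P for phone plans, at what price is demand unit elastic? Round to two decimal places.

22.21

For linear demand Q = a − bP, ε = −bP/(a − bP). |ε| = 1 when bP = a − bP, i.e. P = a/(2b).
P = 1288/(2·29) = 1288/58 = 22.2069.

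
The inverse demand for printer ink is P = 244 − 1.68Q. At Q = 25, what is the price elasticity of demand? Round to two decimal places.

At Q = 25, P = 244 − 1.68(25) = 202.00.
dP/dQ = −1.68, so dQ/dP = 1/(−1.68) = -0.595.
ε = (dQ/dP)(P/Q) = (-0.595)(202.00/25).

-4.81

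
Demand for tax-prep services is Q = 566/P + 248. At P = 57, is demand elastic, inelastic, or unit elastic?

Q = 257.930, dQ/dP = -0.174.
ε = (dQ/dP)(P/Q) ≈ -0.038.
|ε| = 0.04 < 1.

inelastic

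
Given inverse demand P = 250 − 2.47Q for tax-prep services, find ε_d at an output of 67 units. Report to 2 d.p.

At Q = 67, P = 250 − 2.47(67) = 84.51.
dP/dQ = −2.47, so dQ/dP = 1/(−2.47) = -0.405.
ε = (dQ/dP)(P/Q) = (-0.405)(84.51/67).

-0.51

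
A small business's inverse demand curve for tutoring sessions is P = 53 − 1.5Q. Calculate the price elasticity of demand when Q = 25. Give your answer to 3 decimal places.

-0.413

At Q = 25, P = 53 − 1.5(25) = 15.50.
dP/dQ = −1.5, so dQ/dP = 1/(−1.5) = -0.667.
ε = (dQ/dP)(P/Q) = (-0.667)(15.50/25).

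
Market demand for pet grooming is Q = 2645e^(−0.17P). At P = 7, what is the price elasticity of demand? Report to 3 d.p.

-1.190

At P = 7, Q = 804.665.
dQ/dP = −0.17·2645e^(−0.17P) = −0.17Q = -136.793.
ε = (dQ/dP)(P/Q) = (-136.793)(7/804.665).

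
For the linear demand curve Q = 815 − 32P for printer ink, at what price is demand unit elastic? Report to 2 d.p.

For linear demand Q = a − bP, ε = −bP/(a − bP). |ε| = 1 when bP = a − bP, i.e. P = a/(2b).
P = 815/(2·32) = 815/64 = 12.7344.

12.73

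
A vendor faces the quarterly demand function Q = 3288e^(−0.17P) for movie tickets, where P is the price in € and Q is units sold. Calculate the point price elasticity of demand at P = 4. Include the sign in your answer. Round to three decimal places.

At P = 4, Q = 1665.757.
dQ/dP = −0.17·3288e^(−0.17P) = −0.17Q = -283.179.
ε = (dQ/dP)(P/Q) = (-283.179)(4/1665.757).

-0.680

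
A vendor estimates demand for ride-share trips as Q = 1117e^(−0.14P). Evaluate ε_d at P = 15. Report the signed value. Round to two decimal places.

-2.10

At P = 15, Q = 136.784.
dQ/dP = −0.14·1117e^(−0.14P) = −0.14Q = -19.150.
ε = (dQ/dP)(P/Q) = (-19.150)(15/136.784).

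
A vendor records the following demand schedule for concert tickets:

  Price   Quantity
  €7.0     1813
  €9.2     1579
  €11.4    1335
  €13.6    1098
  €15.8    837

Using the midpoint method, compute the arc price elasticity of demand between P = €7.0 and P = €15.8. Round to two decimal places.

-0.95

At P = 7.0, Q = 1813; at P = 15.8, Q = 837.
ΔQ = -976, ΔP = 8.8. Midpoints: P̄ = 11.40, Q̄ = 1325.0.
ε = (ΔQ/ΔP)(P̄/Q̄) = (-976/8.8)(11.40/1325.0).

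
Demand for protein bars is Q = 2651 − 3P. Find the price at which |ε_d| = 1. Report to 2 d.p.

For linear demand Q = a − bP, ε = −bP/(a − bP). |ε| = 1 when bP = a − bP, i.e. P = a/(2b).
P = 2651/(2·3) = 2651/6 = 441.8333.

441.83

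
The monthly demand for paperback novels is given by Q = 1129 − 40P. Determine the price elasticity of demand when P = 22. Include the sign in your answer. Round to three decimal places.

At P = 22, Q = 249.
dQ/dP = −40.
ε = (dQ/dP)(P/Q) = (-40)(22/249).
|ε| > 1, so demand is elastic at this price.

-3.534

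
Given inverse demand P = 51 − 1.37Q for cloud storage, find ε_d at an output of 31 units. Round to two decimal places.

-0.20

At Q = 31, P = 51 − 1.37(31) = 8.53.
dP/dQ = −1.37, so dQ/dP = 1/(−1.37) = -0.730.
ε = (dQ/dP)(P/Q) = (-0.730)(8.53/31).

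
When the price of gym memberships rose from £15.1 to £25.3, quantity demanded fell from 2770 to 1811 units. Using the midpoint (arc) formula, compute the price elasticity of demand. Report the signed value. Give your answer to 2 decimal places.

ΔQ = 1811 − 2770 = -959; ΔP = 25.3 − 15.1 = 10.2.
Midpoints: P̄ = 20.20, Q̄ = 2290.5.
ε = (ΔQ/ΔP)(P̄/Q̄) = (-959/10.2)(20.20/2290.5).

-0.83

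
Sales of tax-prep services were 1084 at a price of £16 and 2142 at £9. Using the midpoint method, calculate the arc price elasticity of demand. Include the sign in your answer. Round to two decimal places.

-1.17

ΔQ = 2142 − 1084 = 1058; ΔP = 9 − 16 = -7.
Midpoints: P̄ = 12.50, Q̄ = 1613.0.
ε = (ΔQ/ΔP)(P̄/Q̄) = (1058/-7)(12.50/1613.0).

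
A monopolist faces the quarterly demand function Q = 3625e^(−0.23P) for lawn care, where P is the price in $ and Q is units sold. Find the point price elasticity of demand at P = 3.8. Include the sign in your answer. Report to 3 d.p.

-0.874

At P = 3.8, Q = 1512.637.
dQ/dP = −0.23·3625e^(−0.23P) = −0.23Q = -347.906.
ε = (dQ/dP)(P/Q) = (-347.906)(3.8/1512.637).
|ε| < 1, so demand is inelastic at this price.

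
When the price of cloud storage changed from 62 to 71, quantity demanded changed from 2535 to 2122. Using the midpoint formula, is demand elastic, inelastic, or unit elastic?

elastic

Arc ε ≈ -1.311.
|ε| = 1.31 > 1.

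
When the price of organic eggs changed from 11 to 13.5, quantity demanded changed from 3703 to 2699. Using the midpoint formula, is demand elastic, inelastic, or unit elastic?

elastic

Arc ε ≈ -1.537.
|ε| = 1.54 > 1.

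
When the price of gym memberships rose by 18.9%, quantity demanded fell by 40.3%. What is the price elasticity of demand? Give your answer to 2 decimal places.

ε = %ΔQ / %ΔP = (-40.3)/(18.9) = -2.132.

-2.13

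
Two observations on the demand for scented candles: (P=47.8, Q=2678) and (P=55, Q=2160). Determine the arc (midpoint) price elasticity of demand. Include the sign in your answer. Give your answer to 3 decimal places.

ΔQ = 2160 − 2678 = -518; ΔP = 55 − 47.8 = 7.2.
Midpoints: P̄ = 51.40, Q̄ = 2419.0.
ε = (ΔQ/ΔP)(P̄/Q̄) = (-518/7.2)(51.40/2419.0).

-1.529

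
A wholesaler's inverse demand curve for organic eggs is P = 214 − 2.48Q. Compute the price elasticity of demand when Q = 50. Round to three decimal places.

-0.726

At Q = 50, P = 214 − 2.48(50) = 90.00.
dP/dQ = −2.48, so dQ/dP = 1/(−2.48) = -0.403.
ε = (dQ/dP)(P/Q) = (-0.403)(90.00/50).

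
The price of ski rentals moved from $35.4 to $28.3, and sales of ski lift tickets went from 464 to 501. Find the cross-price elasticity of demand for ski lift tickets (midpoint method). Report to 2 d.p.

ΔQ_x = 501 − 464 = 37; ΔP_y = 28.3 − 35.4 = -7.1.
Midpoints: P̄_y = 31.85, Q̄_x = 482.5.
ε_xy = (ΔQ_x/ΔP_y)(P̄_y/Q̄_x) = (37/-7.1)(31.85/482.5).

-0.34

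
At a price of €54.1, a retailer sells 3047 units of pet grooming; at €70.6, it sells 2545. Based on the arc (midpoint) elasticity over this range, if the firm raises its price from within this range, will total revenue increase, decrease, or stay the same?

increase

Arc ε = (-502/16.5)(62.35/2796.0) ≈ -0.678.
|ε| = 0.68 < 1, so demand is inelastic. A price rise therefore raises total revenue.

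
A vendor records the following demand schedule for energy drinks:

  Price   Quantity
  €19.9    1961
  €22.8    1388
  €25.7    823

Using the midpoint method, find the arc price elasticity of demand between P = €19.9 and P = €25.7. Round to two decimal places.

At P = 19.9, Q = 1961; at P = 25.7, Q = 823.
ΔQ = -1138, ΔP = 5.8. Midpoints: P̄ = 22.80, Q̄ = 1392.0.
ε = (ΔQ/ΔP)(P̄/Q̄) = (-1138/5.8)(22.80/1392.0).

-3.21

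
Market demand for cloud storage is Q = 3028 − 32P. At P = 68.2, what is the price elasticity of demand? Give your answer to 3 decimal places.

-2.581

At P = 68.2, Q = 845.600.
dQ/dP = −32.
ε = (dQ/dP)(P/Q) = (-32)(68.2/845.600).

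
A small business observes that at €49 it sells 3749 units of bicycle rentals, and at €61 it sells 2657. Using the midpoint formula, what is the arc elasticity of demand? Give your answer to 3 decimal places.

-1.563

ΔQ = 2657 − 3749 = -1092; ΔP = 61 − 49 = 12.
Midpoints: P̄ = 55.00, Q̄ = 3203.0.
ε = (ΔQ/ΔP)(P̄/Q̄) = (-1092/12)(55.00/3203.0).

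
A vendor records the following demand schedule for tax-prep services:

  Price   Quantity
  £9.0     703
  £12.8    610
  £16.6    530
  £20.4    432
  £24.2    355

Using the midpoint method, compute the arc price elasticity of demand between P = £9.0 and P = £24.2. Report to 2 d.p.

-0.72

At P = 9.0, Q = 703; at P = 24.2, Q = 355.
ΔQ = -348, ΔP = 15.2. Midpoints: P̄ = 16.60, Q̄ = 529.0.
ε = (ΔQ/ΔP)(P̄/Q̄) = (-348/15.2)(16.60/529.0).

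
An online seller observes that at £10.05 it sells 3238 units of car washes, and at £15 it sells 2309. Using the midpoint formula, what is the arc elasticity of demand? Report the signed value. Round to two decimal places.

-0.85

ΔQ = 2309 − 3238 = -929; ΔP = 15 − 10.05 = 4.95.
Midpoints: P̄ = 12.53, Q̄ = 2773.5.
ε = (ΔQ/ΔP)(P̄/Q̄) = (-929/4.95)(12.53/2773.5).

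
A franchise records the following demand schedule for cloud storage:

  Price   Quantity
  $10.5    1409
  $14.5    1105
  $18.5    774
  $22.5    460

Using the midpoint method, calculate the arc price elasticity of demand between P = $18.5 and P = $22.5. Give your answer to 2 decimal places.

At P = 18.5, Q = 774; at P = 22.5, Q = 460.
ΔQ = -314, ΔP = 4.0. Midpoints: P̄ = 20.50, Q̄ = 617.0.
ε = (ΔQ/ΔP)(P̄/Q̄) = (-314/4.0)(20.50/617.0).

-2.61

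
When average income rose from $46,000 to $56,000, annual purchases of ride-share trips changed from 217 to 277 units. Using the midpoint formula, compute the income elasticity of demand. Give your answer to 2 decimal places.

1.24

ΔQ = 60, ΔI = 10000. Midpoints: Ī = 51,000, Q̄ = 247.0.
ε_I = (ΔQ/ΔI)(Ī/Q̄) = (60/10000)(51000/247.0).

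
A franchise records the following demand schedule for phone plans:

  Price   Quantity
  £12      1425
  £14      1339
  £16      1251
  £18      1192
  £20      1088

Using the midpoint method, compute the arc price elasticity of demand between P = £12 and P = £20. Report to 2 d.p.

-0.54

At P = 12, Q = 1425; at P = 20, Q = 1088.
ΔQ = -337, ΔP = 8. Midpoints: P̄ = 16.00, Q̄ = 1256.5.
ε = (ΔQ/ΔP)(P̄/Q̄) = (-337/8)(16.00/1256.5).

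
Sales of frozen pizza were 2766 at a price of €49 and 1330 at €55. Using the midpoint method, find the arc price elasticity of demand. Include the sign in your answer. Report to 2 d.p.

-6.08

ΔQ = 1330 − 2766 = -1436; ΔP = 55 − 49 = 6.
Midpoints: P̄ = 52.00, Q̄ = 2048.0.
ε = (ΔQ/ΔP)(P̄/Q̄) = (-1436/6)(52.00/2048.0).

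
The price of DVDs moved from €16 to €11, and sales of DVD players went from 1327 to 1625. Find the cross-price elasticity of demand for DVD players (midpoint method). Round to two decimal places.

-0.55

ΔQ_x = 1625 − 1327 = 298; ΔP_y = 11 − 16 = -5.
Midpoints: P̄_y = 13.50, Q̄_x = 1476.0.
ε_xy = (ΔQ_x/ΔP_y)(P̄_y/Q̄_x) = (298/-5)(13.50/1476.0).
ε_xy < 0, so the goods are complements.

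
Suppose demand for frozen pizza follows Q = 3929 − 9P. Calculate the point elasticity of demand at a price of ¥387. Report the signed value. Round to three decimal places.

-7.809

At P = 387, Q = 446.
dQ/dP = −9.
ε = (dQ/dP)(P/Q) = (-9)(387/446).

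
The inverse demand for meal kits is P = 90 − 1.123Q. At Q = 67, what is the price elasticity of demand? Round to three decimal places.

At Q = 67, P = 90 − 1.123(67) = 14.76.
dP/dQ = −1.123, so dQ/dP = 1/(−1.123) = -0.890.
ε = (dQ/dP)(P/Q) = (-0.890)(14.76/67).

-0.196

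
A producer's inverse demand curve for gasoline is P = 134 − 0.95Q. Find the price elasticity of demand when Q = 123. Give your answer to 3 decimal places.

At Q = 123, P = 134 − 0.95(123) = 17.15.
dP/dQ = −0.95, so dQ/dP = 1/(−0.95) = -1.053.
ε = (dQ/dP)(P/Q) = (-1.053)(17.15/123).

-0.147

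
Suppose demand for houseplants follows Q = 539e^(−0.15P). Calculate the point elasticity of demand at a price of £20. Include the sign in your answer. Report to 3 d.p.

At P = 20, Q = 26.835.
dQ/dP = −0.15·539e^(−0.15P) = −0.15Q = -4.025.
ε = (dQ/dP)(P/Q) = (-4.025)(20/26.835).

-3.000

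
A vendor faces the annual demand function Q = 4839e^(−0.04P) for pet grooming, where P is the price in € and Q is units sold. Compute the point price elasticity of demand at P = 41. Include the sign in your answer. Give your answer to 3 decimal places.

-1.640

At P = 41, Q = 938.669.
dQ/dP = −0.04·4839e^(−0.04P) = −0.04Q = -37.547.
ε = (dQ/dP)(P/Q) = (-37.547)(41/938.669).
|ε| > 1, so demand is elastic at this price.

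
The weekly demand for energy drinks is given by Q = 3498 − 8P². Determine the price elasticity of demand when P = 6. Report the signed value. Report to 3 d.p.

-0.179

At P = 6, Q = 3210.
dQ/dP = −16P = -96.
ε = (dQ/dP)(P/Q) = (-96)(6/3210).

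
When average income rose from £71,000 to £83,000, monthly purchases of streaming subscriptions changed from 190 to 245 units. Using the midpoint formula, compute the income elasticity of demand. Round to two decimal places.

ΔQ = 55, ΔI = 12000. Midpoints: Ī = 77,000, Q̄ = 217.5.
ε_I = (ΔQ/ΔI)(Ī/Q̄) = (55/12000)(77000/217.5).

1.62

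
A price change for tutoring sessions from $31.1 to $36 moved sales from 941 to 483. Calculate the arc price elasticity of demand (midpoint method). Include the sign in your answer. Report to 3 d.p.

ΔQ = 483 − 941 = -458; ΔP = 36 − 31.1 = 4.9.
Midpoints: P̄ = 33.55, Q̄ = 712.0.
ε = (ΔQ/ΔP)(P̄/Q̄) = (-458/4.9)(33.55/712.0).

-4.404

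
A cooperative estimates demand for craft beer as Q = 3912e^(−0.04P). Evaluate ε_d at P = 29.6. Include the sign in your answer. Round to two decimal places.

At P = 29.6, Q = 1197.276.
dQ/dP = −0.04·3912e^(−0.04P) = −0.04Q = -47.891.
ε = (dQ/dP)(P/Q) = (-47.891)(29.6/1197.276).

-1.18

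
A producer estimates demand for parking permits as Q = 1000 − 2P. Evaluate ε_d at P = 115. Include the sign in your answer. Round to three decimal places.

-0.299

At P = 115, Q = 770.
dQ/dP = −2.
ε = (dQ/dP)(P/Q) = (-2)(115/770).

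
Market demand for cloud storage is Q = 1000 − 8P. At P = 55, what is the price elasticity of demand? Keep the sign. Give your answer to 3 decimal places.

At P = 55, Q = 560.
dQ/dP = −8.
ε = (dQ/dP)(P/Q) = (-8)(55/560).
|ε| < 1, so demand is inelastic at this price.

-0.786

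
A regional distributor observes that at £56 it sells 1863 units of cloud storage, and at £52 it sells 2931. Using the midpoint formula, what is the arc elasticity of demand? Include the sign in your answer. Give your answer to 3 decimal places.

ΔQ = 2931 − 1863 = 1068; ΔP = 52 − 56 = -4.
Midpoints: P̄ = 54.00, Q̄ = 2397.0.
ε = (ΔQ/ΔP)(P̄/Q̄) = (1068/-4)(54.00/2397.0).

-6.015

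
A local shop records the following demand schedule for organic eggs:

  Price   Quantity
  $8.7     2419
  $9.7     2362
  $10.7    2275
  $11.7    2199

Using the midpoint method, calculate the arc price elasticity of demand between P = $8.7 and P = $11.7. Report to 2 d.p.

-0.32

At P = 8.7, Q = 2419; at P = 11.7, Q = 2199.
ΔQ = -220, ΔP = 3.0. Midpoints: P̄ = 10.20, Q̄ = 2309.0.
ε = (ΔQ/ΔP)(P̄/Q̄) = (-220/3.0)(10.20/2309.0).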